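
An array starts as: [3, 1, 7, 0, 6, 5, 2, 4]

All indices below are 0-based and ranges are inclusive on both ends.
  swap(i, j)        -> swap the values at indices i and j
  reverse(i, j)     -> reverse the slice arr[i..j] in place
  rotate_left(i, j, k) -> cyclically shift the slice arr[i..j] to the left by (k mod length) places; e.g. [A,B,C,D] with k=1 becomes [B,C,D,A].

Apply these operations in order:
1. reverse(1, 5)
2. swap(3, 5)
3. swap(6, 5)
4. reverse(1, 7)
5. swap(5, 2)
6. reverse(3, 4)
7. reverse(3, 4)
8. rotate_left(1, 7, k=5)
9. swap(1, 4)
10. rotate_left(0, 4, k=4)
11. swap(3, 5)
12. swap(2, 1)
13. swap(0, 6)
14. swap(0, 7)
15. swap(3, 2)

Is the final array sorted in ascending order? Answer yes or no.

Answer: yes

Derivation:
After 1 (reverse(1, 5)): [3, 5, 6, 0, 7, 1, 2, 4]
After 2 (swap(3, 5)): [3, 5, 6, 1, 7, 0, 2, 4]
After 3 (swap(6, 5)): [3, 5, 6, 1, 7, 2, 0, 4]
After 4 (reverse(1, 7)): [3, 4, 0, 2, 7, 1, 6, 5]
After 5 (swap(5, 2)): [3, 4, 1, 2, 7, 0, 6, 5]
After 6 (reverse(3, 4)): [3, 4, 1, 7, 2, 0, 6, 5]
After 7 (reverse(3, 4)): [3, 4, 1, 2, 7, 0, 6, 5]
After 8 (rotate_left(1, 7, k=5)): [3, 6, 5, 4, 1, 2, 7, 0]
After 9 (swap(1, 4)): [3, 1, 5, 4, 6, 2, 7, 0]
After 10 (rotate_left(0, 4, k=4)): [6, 3, 1, 5, 4, 2, 7, 0]
After 11 (swap(3, 5)): [6, 3, 1, 2, 4, 5, 7, 0]
After 12 (swap(2, 1)): [6, 1, 3, 2, 4, 5, 7, 0]
After 13 (swap(0, 6)): [7, 1, 3, 2, 4, 5, 6, 0]
After 14 (swap(0, 7)): [0, 1, 3, 2, 4, 5, 6, 7]
After 15 (swap(3, 2)): [0, 1, 2, 3, 4, 5, 6, 7]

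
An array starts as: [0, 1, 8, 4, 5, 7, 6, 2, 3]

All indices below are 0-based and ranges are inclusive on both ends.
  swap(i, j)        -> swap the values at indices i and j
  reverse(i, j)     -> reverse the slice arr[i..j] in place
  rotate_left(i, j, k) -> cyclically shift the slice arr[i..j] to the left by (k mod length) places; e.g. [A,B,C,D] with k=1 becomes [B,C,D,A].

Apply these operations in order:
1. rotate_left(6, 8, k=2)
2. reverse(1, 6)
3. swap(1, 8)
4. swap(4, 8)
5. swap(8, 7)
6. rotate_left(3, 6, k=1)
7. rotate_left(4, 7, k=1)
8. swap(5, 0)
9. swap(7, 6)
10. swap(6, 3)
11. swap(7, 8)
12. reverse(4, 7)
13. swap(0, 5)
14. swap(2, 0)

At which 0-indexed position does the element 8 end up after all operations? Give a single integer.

After 1 (rotate_left(6, 8, k=2)): [0, 1, 8, 4, 5, 7, 3, 6, 2]
After 2 (reverse(1, 6)): [0, 3, 7, 5, 4, 8, 1, 6, 2]
After 3 (swap(1, 8)): [0, 2, 7, 5, 4, 8, 1, 6, 3]
After 4 (swap(4, 8)): [0, 2, 7, 5, 3, 8, 1, 6, 4]
After 5 (swap(8, 7)): [0, 2, 7, 5, 3, 8, 1, 4, 6]
After 6 (rotate_left(3, 6, k=1)): [0, 2, 7, 3, 8, 1, 5, 4, 6]
After 7 (rotate_left(4, 7, k=1)): [0, 2, 7, 3, 1, 5, 4, 8, 6]
After 8 (swap(5, 0)): [5, 2, 7, 3, 1, 0, 4, 8, 6]
After 9 (swap(7, 6)): [5, 2, 7, 3, 1, 0, 8, 4, 6]
After 10 (swap(6, 3)): [5, 2, 7, 8, 1, 0, 3, 4, 6]
After 11 (swap(7, 8)): [5, 2, 7, 8, 1, 0, 3, 6, 4]
After 12 (reverse(4, 7)): [5, 2, 7, 8, 6, 3, 0, 1, 4]
After 13 (swap(0, 5)): [3, 2, 7, 8, 6, 5, 0, 1, 4]
After 14 (swap(2, 0)): [7, 2, 3, 8, 6, 5, 0, 1, 4]

Answer: 3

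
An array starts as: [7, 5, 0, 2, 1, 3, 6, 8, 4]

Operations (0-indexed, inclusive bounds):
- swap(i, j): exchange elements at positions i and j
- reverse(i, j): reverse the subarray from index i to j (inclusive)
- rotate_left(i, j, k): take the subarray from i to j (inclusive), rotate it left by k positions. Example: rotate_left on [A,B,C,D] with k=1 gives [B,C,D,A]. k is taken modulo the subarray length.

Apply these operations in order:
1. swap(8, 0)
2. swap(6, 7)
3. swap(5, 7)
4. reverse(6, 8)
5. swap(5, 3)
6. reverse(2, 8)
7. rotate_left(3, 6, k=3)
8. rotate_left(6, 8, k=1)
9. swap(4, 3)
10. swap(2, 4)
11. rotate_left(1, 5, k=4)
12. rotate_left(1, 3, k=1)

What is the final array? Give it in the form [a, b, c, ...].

After 1 (swap(8, 0)): [4, 5, 0, 2, 1, 3, 6, 8, 7]
After 2 (swap(6, 7)): [4, 5, 0, 2, 1, 3, 8, 6, 7]
After 3 (swap(5, 7)): [4, 5, 0, 2, 1, 6, 8, 3, 7]
After 4 (reverse(6, 8)): [4, 5, 0, 2, 1, 6, 7, 3, 8]
After 5 (swap(5, 3)): [4, 5, 0, 6, 1, 2, 7, 3, 8]
After 6 (reverse(2, 8)): [4, 5, 8, 3, 7, 2, 1, 6, 0]
After 7 (rotate_left(3, 6, k=3)): [4, 5, 8, 1, 3, 7, 2, 6, 0]
After 8 (rotate_left(6, 8, k=1)): [4, 5, 8, 1, 3, 7, 6, 0, 2]
After 9 (swap(4, 3)): [4, 5, 8, 3, 1, 7, 6, 0, 2]
After 10 (swap(2, 4)): [4, 5, 1, 3, 8, 7, 6, 0, 2]
After 11 (rotate_left(1, 5, k=4)): [4, 7, 5, 1, 3, 8, 6, 0, 2]
After 12 (rotate_left(1, 3, k=1)): [4, 5, 1, 7, 3, 8, 6, 0, 2]

Answer: [4, 5, 1, 7, 3, 8, 6, 0, 2]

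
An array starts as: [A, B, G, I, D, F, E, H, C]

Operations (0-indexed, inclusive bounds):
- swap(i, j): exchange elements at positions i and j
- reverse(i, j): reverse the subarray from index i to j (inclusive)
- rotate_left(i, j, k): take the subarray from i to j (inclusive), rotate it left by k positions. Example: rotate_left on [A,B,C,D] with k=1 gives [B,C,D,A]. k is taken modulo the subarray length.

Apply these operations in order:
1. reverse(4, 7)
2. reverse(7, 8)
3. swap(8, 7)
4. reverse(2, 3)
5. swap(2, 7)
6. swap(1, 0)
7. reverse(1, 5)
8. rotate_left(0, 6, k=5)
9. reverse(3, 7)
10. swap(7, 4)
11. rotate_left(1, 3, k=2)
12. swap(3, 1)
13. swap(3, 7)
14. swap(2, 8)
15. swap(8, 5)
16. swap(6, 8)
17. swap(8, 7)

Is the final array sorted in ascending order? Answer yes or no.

Answer: yes

Derivation:
After 1 (reverse(4, 7)): [A, B, G, I, H, E, F, D, C]
After 2 (reverse(7, 8)): [A, B, G, I, H, E, F, C, D]
After 3 (swap(8, 7)): [A, B, G, I, H, E, F, D, C]
After 4 (reverse(2, 3)): [A, B, I, G, H, E, F, D, C]
After 5 (swap(2, 7)): [A, B, D, G, H, E, F, I, C]
After 6 (swap(1, 0)): [B, A, D, G, H, E, F, I, C]
After 7 (reverse(1, 5)): [B, E, H, G, D, A, F, I, C]
After 8 (rotate_left(0, 6, k=5)): [A, F, B, E, H, G, D, I, C]
After 9 (reverse(3, 7)): [A, F, B, I, D, G, H, E, C]
After 10 (swap(7, 4)): [A, F, B, I, E, G, H, D, C]
After 11 (rotate_left(1, 3, k=2)): [A, I, F, B, E, G, H, D, C]
After 12 (swap(3, 1)): [A, B, F, I, E, G, H, D, C]
After 13 (swap(3, 7)): [A, B, F, D, E, G, H, I, C]
After 14 (swap(2, 8)): [A, B, C, D, E, G, H, I, F]
After 15 (swap(8, 5)): [A, B, C, D, E, F, H, I, G]
After 16 (swap(6, 8)): [A, B, C, D, E, F, G, I, H]
After 17 (swap(8, 7)): [A, B, C, D, E, F, G, H, I]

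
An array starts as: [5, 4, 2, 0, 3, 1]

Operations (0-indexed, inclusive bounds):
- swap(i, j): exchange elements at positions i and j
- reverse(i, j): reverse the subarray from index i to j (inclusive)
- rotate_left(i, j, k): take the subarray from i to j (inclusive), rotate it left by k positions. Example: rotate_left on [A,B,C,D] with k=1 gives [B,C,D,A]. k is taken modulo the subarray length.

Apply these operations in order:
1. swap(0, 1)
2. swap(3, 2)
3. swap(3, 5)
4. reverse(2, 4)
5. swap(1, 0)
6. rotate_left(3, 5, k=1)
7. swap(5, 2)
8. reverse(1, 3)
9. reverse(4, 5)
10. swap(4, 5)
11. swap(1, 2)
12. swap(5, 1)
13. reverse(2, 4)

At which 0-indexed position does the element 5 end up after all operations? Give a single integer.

After 1 (swap(0, 1)): [4, 5, 2, 0, 3, 1]
After 2 (swap(3, 2)): [4, 5, 0, 2, 3, 1]
After 3 (swap(3, 5)): [4, 5, 0, 1, 3, 2]
After 4 (reverse(2, 4)): [4, 5, 3, 1, 0, 2]
After 5 (swap(1, 0)): [5, 4, 3, 1, 0, 2]
After 6 (rotate_left(3, 5, k=1)): [5, 4, 3, 0, 2, 1]
After 7 (swap(5, 2)): [5, 4, 1, 0, 2, 3]
After 8 (reverse(1, 3)): [5, 0, 1, 4, 2, 3]
After 9 (reverse(4, 5)): [5, 0, 1, 4, 3, 2]
After 10 (swap(4, 5)): [5, 0, 1, 4, 2, 3]
After 11 (swap(1, 2)): [5, 1, 0, 4, 2, 3]
After 12 (swap(5, 1)): [5, 3, 0, 4, 2, 1]
After 13 (reverse(2, 4)): [5, 3, 2, 4, 0, 1]

Answer: 0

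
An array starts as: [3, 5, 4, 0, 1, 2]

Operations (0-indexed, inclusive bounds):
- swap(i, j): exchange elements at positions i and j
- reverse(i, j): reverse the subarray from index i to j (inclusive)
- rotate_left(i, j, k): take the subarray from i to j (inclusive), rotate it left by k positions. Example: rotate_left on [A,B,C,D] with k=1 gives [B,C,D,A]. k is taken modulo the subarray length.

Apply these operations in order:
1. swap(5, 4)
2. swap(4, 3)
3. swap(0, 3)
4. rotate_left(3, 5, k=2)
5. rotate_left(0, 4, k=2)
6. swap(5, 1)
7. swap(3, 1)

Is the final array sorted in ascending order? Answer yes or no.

After 1 (swap(5, 4)): [3, 5, 4, 0, 2, 1]
After 2 (swap(4, 3)): [3, 5, 4, 2, 0, 1]
After 3 (swap(0, 3)): [2, 5, 4, 3, 0, 1]
After 4 (rotate_left(3, 5, k=2)): [2, 5, 4, 1, 3, 0]
After 5 (rotate_left(0, 4, k=2)): [4, 1, 3, 2, 5, 0]
After 6 (swap(5, 1)): [4, 0, 3, 2, 5, 1]
After 7 (swap(3, 1)): [4, 2, 3, 0, 5, 1]

Answer: no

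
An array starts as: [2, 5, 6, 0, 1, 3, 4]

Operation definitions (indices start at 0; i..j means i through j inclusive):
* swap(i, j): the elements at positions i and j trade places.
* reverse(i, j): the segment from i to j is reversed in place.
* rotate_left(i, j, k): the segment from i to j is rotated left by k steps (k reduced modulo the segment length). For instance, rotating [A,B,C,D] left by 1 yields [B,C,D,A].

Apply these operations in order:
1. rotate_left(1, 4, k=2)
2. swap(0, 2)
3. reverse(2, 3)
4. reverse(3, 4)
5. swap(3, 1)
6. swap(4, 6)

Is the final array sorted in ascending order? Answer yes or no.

After 1 (rotate_left(1, 4, k=2)): [2, 0, 1, 5, 6, 3, 4]
After 2 (swap(0, 2)): [1, 0, 2, 5, 6, 3, 4]
After 3 (reverse(2, 3)): [1, 0, 5, 2, 6, 3, 4]
After 4 (reverse(3, 4)): [1, 0, 5, 6, 2, 3, 4]
After 5 (swap(3, 1)): [1, 6, 5, 0, 2, 3, 4]
After 6 (swap(4, 6)): [1, 6, 5, 0, 4, 3, 2]

Answer: no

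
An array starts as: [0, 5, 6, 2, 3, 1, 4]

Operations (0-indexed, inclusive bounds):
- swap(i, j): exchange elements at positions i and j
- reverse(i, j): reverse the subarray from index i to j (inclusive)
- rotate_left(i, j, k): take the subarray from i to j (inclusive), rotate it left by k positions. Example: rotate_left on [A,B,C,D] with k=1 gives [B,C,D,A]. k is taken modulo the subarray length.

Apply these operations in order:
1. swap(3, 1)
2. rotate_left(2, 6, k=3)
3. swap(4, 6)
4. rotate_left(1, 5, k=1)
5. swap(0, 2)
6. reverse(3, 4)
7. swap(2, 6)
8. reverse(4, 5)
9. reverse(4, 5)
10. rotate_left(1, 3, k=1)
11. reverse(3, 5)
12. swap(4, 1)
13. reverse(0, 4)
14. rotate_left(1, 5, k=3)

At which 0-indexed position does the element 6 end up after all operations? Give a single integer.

Answer: 0

Derivation:
After 1 (swap(3, 1)): [0, 2, 6, 5, 3, 1, 4]
After 2 (rotate_left(2, 6, k=3)): [0, 2, 1, 4, 6, 5, 3]
After 3 (swap(4, 6)): [0, 2, 1, 4, 3, 5, 6]
After 4 (rotate_left(1, 5, k=1)): [0, 1, 4, 3, 5, 2, 6]
After 5 (swap(0, 2)): [4, 1, 0, 3, 5, 2, 6]
After 6 (reverse(3, 4)): [4, 1, 0, 5, 3, 2, 6]
After 7 (swap(2, 6)): [4, 1, 6, 5, 3, 2, 0]
After 8 (reverse(4, 5)): [4, 1, 6, 5, 2, 3, 0]
After 9 (reverse(4, 5)): [4, 1, 6, 5, 3, 2, 0]
After 10 (rotate_left(1, 3, k=1)): [4, 6, 5, 1, 3, 2, 0]
After 11 (reverse(3, 5)): [4, 6, 5, 2, 3, 1, 0]
After 12 (swap(4, 1)): [4, 3, 5, 2, 6, 1, 0]
After 13 (reverse(0, 4)): [6, 2, 5, 3, 4, 1, 0]
After 14 (rotate_left(1, 5, k=3)): [6, 4, 1, 2, 5, 3, 0]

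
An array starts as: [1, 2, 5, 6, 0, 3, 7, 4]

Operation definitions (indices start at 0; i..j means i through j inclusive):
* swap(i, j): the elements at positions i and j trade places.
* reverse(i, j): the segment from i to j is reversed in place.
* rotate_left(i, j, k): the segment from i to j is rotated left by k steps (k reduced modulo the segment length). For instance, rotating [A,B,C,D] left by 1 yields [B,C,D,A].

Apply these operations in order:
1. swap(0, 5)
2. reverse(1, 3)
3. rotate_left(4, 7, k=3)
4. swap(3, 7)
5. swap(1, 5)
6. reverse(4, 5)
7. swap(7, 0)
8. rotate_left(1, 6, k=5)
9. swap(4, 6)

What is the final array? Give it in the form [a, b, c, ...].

After 1 (swap(0, 5)): [3, 2, 5, 6, 0, 1, 7, 4]
After 2 (reverse(1, 3)): [3, 6, 5, 2, 0, 1, 7, 4]
After 3 (rotate_left(4, 7, k=3)): [3, 6, 5, 2, 4, 0, 1, 7]
After 4 (swap(3, 7)): [3, 6, 5, 7, 4, 0, 1, 2]
After 5 (swap(1, 5)): [3, 0, 5, 7, 4, 6, 1, 2]
After 6 (reverse(4, 5)): [3, 0, 5, 7, 6, 4, 1, 2]
After 7 (swap(7, 0)): [2, 0, 5, 7, 6, 4, 1, 3]
After 8 (rotate_left(1, 6, k=5)): [2, 1, 0, 5, 7, 6, 4, 3]
After 9 (swap(4, 6)): [2, 1, 0, 5, 4, 6, 7, 3]

Answer: [2, 1, 0, 5, 4, 6, 7, 3]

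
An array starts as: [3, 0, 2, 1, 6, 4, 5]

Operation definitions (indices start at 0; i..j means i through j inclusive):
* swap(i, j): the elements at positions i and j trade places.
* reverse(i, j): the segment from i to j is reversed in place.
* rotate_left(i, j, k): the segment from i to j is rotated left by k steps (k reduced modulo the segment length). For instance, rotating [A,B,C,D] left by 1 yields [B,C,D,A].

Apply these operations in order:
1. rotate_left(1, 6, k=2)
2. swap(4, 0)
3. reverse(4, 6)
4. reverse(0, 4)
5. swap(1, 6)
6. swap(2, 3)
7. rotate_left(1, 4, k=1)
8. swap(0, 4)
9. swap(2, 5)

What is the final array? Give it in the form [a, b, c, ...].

After 1 (rotate_left(1, 6, k=2)): [3, 1, 6, 4, 5, 0, 2]
After 2 (swap(4, 0)): [5, 1, 6, 4, 3, 0, 2]
After 3 (reverse(4, 6)): [5, 1, 6, 4, 2, 0, 3]
After 4 (reverse(0, 4)): [2, 4, 6, 1, 5, 0, 3]
After 5 (swap(1, 6)): [2, 3, 6, 1, 5, 0, 4]
After 6 (swap(2, 3)): [2, 3, 1, 6, 5, 0, 4]
After 7 (rotate_left(1, 4, k=1)): [2, 1, 6, 5, 3, 0, 4]
After 8 (swap(0, 4)): [3, 1, 6, 5, 2, 0, 4]
After 9 (swap(2, 5)): [3, 1, 0, 5, 2, 6, 4]

Answer: [3, 1, 0, 5, 2, 6, 4]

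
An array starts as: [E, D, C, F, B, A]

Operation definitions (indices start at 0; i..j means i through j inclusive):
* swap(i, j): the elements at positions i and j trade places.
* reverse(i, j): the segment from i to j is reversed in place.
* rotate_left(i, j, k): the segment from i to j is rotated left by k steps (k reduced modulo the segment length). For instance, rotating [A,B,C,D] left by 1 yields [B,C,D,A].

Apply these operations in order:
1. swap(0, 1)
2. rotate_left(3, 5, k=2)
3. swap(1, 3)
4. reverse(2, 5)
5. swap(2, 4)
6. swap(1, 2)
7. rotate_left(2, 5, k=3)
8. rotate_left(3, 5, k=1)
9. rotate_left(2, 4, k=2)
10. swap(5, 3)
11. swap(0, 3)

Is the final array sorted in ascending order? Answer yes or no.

After 1 (swap(0, 1)): [D, E, C, F, B, A]
After 2 (rotate_left(3, 5, k=2)): [D, E, C, A, F, B]
After 3 (swap(1, 3)): [D, A, C, E, F, B]
After 4 (reverse(2, 5)): [D, A, B, F, E, C]
After 5 (swap(2, 4)): [D, A, E, F, B, C]
After 6 (swap(1, 2)): [D, E, A, F, B, C]
After 7 (rotate_left(2, 5, k=3)): [D, E, C, A, F, B]
After 8 (rotate_left(3, 5, k=1)): [D, E, C, F, B, A]
After 9 (rotate_left(2, 4, k=2)): [D, E, B, C, F, A]
After 10 (swap(5, 3)): [D, E, B, A, F, C]
After 11 (swap(0, 3)): [A, E, B, D, F, C]

Answer: no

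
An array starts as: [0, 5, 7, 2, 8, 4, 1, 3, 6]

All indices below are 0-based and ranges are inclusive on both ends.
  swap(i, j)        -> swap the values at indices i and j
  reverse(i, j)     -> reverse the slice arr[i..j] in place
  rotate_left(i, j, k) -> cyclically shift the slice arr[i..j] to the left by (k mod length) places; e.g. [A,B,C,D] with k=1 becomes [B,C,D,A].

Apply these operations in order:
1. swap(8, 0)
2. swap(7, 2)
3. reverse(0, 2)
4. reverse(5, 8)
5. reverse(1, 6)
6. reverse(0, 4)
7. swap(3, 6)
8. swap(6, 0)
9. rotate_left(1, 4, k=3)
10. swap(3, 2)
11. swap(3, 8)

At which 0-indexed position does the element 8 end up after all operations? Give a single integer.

Answer: 8

Derivation:
After 1 (swap(8, 0)): [6, 5, 7, 2, 8, 4, 1, 3, 0]
After 2 (swap(7, 2)): [6, 5, 3, 2, 8, 4, 1, 7, 0]
After 3 (reverse(0, 2)): [3, 5, 6, 2, 8, 4, 1, 7, 0]
After 4 (reverse(5, 8)): [3, 5, 6, 2, 8, 0, 7, 1, 4]
After 5 (reverse(1, 6)): [3, 7, 0, 8, 2, 6, 5, 1, 4]
After 6 (reverse(0, 4)): [2, 8, 0, 7, 3, 6, 5, 1, 4]
After 7 (swap(3, 6)): [2, 8, 0, 5, 3, 6, 7, 1, 4]
After 8 (swap(6, 0)): [7, 8, 0, 5, 3, 6, 2, 1, 4]
After 9 (rotate_left(1, 4, k=3)): [7, 3, 8, 0, 5, 6, 2, 1, 4]
After 10 (swap(3, 2)): [7, 3, 0, 8, 5, 6, 2, 1, 4]
After 11 (swap(3, 8)): [7, 3, 0, 4, 5, 6, 2, 1, 8]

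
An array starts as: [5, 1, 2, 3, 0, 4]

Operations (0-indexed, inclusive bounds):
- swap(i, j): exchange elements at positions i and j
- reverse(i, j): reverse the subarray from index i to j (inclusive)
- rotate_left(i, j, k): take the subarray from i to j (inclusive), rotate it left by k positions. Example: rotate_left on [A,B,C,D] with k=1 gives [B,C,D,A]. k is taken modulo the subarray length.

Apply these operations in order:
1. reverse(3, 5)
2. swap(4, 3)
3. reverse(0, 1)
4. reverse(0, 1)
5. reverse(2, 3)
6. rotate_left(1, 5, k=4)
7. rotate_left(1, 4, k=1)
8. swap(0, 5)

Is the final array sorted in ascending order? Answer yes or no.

Answer: no

Derivation:
After 1 (reverse(3, 5)): [5, 1, 2, 4, 0, 3]
After 2 (swap(4, 3)): [5, 1, 2, 0, 4, 3]
After 3 (reverse(0, 1)): [1, 5, 2, 0, 4, 3]
After 4 (reverse(0, 1)): [5, 1, 2, 0, 4, 3]
After 5 (reverse(2, 3)): [5, 1, 0, 2, 4, 3]
After 6 (rotate_left(1, 5, k=4)): [5, 3, 1, 0, 2, 4]
After 7 (rotate_left(1, 4, k=1)): [5, 1, 0, 2, 3, 4]
After 8 (swap(0, 5)): [4, 1, 0, 2, 3, 5]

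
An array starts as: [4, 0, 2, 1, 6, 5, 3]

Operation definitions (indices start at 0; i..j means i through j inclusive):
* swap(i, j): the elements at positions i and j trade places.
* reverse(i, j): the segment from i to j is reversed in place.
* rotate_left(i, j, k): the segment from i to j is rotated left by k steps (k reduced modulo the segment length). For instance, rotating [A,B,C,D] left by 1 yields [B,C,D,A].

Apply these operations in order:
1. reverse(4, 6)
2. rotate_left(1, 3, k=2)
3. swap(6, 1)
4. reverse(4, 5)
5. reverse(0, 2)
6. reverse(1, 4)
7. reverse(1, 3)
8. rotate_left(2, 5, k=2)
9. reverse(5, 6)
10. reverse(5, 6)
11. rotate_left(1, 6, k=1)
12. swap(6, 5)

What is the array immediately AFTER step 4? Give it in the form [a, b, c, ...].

After 1 (reverse(4, 6)): [4, 0, 2, 1, 3, 5, 6]
After 2 (rotate_left(1, 3, k=2)): [4, 1, 0, 2, 3, 5, 6]
After 3 (swap(6, 1)): [4, 6, 0, 2, 3, 5, 1]
After 4 (reverse(4, 5)): [4, 6, 0, 2, 5, 3, 1]

Answer: [4, 6, 0, 2, 5, 3, 1]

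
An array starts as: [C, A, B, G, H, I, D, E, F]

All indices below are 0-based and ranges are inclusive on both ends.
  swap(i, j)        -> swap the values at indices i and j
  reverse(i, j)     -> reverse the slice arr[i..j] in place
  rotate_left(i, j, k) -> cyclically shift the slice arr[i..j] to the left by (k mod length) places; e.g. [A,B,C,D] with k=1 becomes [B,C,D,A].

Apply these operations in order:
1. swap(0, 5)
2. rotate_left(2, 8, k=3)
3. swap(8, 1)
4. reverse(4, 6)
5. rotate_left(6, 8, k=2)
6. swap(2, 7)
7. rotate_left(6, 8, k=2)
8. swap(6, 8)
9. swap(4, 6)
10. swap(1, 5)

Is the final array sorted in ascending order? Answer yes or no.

After 1 (swap(0, 5)): [I, A, B, G, H, C, D, E, F]
After 2 (rotate_left(2, 8, k=3)): [I, A, C, D, E, F, B, G, H]
After 3 (swap(8, 1)): [I, H, C, D, E, F, B, G, A]
After 4 (reverse(4, 6)): [I, H, C, D, B, F, E, G, A]
After 5 (rotate_left(6, 8, k=2)): [I, H, C, D, B, F, A, E, G]
After 6 (swap(2, 7)): [I, H, E, D, B, F, A, C, G]
After 7 (rotate_left(6, 8, k=2)): [I, H, E, D, B, F, G, A, C]
After 8 (swap(6, 8)): [I, H, E, D, B, F, C, A, G]
After 9 (swap(4, 6)): [I, H, E, D, C, F, B, A, G]
After 10 (swap(1, 5)): [I, F, E, D, C, H, B, A, G]

Answer: no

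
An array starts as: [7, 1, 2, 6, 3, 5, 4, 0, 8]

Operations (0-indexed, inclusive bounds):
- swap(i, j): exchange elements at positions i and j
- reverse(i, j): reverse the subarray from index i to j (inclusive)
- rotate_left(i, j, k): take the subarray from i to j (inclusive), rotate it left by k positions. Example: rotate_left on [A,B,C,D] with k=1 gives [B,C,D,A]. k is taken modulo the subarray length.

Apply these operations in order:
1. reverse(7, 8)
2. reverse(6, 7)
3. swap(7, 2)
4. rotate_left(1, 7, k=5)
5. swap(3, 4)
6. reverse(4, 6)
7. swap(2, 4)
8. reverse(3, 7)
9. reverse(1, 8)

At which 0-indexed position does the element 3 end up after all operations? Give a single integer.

After 1 (reverse(7, 8)): [7, 1, 2, 6, 3, 5, 4, 8, 0]
After 2 (reverse(6, 7)): [7, 1, 2, 6, 3, 5, 8, 4, 0]
After 3 (swap(7, 2)): [7, 1, 4, 6, 3, 5, 8, 2, 0]
After 4 (rotate_left(1, 7, k=5)): [7, 8, 2, 1, 4, 6, 3, 5, 0]
After 5 (swap(3, 4)): [7, 8, 2, 4, 1, 6, 3, 5, 0]
After 6 (reverse(4, 6)): [7, 8, 2, 4, 3, 6, 1, 5, 0]
After 7 (swap(2, 4)): [7, 8, 3, 4, 2, 6, 1, 5, 0]
After 8 (reverse(3, 7)): [7, 8, 3, 5, 1, 6, 2, 4, 0]
After 9 (reverse(1, 8)): [7, 0, 4, 2, 6, 1, 5, 3, 8]

Answer: 7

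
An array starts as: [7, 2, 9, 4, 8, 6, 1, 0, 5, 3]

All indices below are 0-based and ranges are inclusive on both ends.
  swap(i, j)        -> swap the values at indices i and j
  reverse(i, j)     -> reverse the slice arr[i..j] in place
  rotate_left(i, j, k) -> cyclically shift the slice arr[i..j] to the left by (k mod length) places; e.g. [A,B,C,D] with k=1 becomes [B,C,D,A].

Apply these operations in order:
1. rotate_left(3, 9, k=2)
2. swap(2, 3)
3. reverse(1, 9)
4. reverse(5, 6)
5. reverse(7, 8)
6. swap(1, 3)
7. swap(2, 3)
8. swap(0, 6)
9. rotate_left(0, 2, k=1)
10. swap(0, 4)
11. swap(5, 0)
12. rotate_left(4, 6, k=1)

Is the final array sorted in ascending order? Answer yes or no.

Answer: no

Derivation:
After 1 (rotate_left(3, 9, k=2)): [7, 2, 9, 6, 1, 0, 5, 3, 4, 8]
After 2 (swap(2, 3)): [7, 2, 6, 9, 1, 0, 5, 3, 4, 8]
After 3 (reverse(1, 9)): [7, 8, 4, 3, 5, 0, 1, 9, 6, 2]
After 4 (reverse(5, 6)): [7, 8, 4, 3, 5, 1, 0, 9, 6, 2]
After 5 (reverse(7, 8)): [7, 8, 4, 3, 5, 1, 0, 6, 9, 2]
After 6 (swap(1, 3)): [7, 3, 4, 8, 5, 1, 0, 6, 9, 2]
After 7 (swap(2, 3)): [7, 3, 8, 4, 5, 1, 0, 6, 9, 2]
After 8 (swap(0, 6)): [0, 3, 8, 4, 5, 1, 7, 6, 9, 2]
After 9 (rotate_left(0, 2, k=1)): [3, 8, 0, 4, 5, 1, 7, 6, 9, 2]
After 10 (swap(0, 4)): [5, 8, 0, 4, 3, 1, 7, 6, 9, 2]
After 11 (swap(5, 0)): [1, 8, 0, 4, 3, 5, 7, 6, 9, 2]
After 12 (rotate_left(4, 6, k=1)): [1, 8, 0, 4, 5, 7, 3, 6, 9, 2]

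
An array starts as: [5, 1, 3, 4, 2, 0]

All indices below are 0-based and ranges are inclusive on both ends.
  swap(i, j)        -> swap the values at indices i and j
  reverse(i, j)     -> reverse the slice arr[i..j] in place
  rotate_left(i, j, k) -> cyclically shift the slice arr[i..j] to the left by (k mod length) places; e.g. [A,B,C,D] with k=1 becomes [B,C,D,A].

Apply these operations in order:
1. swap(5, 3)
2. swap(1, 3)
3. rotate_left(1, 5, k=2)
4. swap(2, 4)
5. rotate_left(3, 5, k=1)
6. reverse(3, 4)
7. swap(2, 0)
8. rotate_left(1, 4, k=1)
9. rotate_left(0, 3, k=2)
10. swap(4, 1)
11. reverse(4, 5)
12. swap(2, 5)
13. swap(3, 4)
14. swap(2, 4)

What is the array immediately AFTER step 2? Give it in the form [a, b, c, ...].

Answer: [5, 0, 3, 1, 2, 4]

Derivation:
After 1 (swap(5, 3)): [5, 1, 3, 0, 2, 4]
After 2 (swap(1, 3)): [5, 0, 3, 1, 2, 4]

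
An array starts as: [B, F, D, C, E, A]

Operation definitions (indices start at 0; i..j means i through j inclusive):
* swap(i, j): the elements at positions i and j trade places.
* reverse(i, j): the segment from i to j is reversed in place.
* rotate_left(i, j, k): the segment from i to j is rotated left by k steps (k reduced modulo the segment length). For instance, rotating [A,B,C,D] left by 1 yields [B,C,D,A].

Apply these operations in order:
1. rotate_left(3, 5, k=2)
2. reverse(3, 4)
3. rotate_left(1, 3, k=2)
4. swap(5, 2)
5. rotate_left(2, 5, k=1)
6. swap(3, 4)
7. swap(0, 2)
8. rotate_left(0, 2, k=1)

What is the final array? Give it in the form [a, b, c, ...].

After 1 (rotate_left(3, 5, k=2)): [B, F, D, A, C, E]
After 2 (reverse(3, 4)): [B, F, D, C, A, E]
After 3 (rotate_left(1, 3, k=2)): [B, C, F, D, A, E]
After 4 (swap(5, 2)): [B, C, E, D, A, F]
After 5 (rotate_left(2, 5, k=1)): [B, C, D, A, F, E]
After 6 (swap(3, 4)): [B, C, D, F, A, E]
After 7 (swap(0, 2)): [D, C, B, F, A, E]
After 8 (rotate_left(0, 2, k=1)): [C, B, D, F, A, E]

Answer: [C, B, D, F, A, E]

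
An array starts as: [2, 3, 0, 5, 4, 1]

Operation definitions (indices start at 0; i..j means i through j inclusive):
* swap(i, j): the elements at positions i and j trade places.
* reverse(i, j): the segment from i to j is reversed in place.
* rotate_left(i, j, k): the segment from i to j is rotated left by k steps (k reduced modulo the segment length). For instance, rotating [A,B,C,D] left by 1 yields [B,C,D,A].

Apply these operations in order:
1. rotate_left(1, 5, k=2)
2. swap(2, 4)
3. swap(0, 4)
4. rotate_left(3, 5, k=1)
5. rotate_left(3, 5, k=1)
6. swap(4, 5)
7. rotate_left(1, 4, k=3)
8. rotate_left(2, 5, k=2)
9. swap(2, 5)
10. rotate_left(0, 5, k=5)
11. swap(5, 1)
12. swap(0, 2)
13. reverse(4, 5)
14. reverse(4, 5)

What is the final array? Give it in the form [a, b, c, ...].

After 1 (rotate_left(1, 5, k=2)): [2, 5, 4, 1, 3, 0]
After 2 (swap(2, 4)): [2, 5, 3, 1, 4, 0]
After 3 (swap(0, 4)): [4, 5, 3, 1, 2, 0]
After 4 (rotate_left(3, 5, k=1)): [4, 5, 3, 2, 0, 1]
After 5 (rotate_left(3, 5, k=1)): [4, 5, 3, 0, 1, 2]
After 6 (swap(4, 5)): [4, 5, 3, 0, 2, 1]
After 7 (rotate_left(1, 4, k=3)): [4, 2, 5, 3, 0, 1]
After 8 (rotate_left(2, 5, k=2)): [4, 2, 0, 1, 5, 3]
After 9 (swap(2, 5)): [4, 2, 3, 1, 5, 0]
After 10 (rotate_left(0, 5, k=5)): [0, 4, 2, 3, 1, 5]
After 11 (swap(5, 1)): [0, 5, 2, 3, 1, 4]
After 12 (swap(0, 2)): [2, 5, 0, 3, 1, 4]
After 13 (reverse(4, 5)): [2, 5, 0, 3, 4, 1]
After 14 (reverse(4, 5)): [2, 5, 0, 3, 1, 4]

Answer: [2, 5, 0, 3, 1, 4]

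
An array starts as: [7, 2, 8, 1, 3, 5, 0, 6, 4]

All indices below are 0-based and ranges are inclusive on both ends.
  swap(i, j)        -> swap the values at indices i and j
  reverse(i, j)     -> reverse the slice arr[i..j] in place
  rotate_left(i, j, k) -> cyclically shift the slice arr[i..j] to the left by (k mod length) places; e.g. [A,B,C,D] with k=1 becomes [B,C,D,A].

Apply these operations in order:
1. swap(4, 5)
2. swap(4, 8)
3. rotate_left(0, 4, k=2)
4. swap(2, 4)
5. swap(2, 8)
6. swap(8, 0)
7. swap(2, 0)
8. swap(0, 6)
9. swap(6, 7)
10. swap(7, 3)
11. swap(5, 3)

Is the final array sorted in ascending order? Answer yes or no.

After 1 (swap(4, 5)): [7, 2, 8, 1, 5, 3, 0, 6, 4]
After 2 (swap(4, 8)): [7, 2, 8, 1, 4, 3, 0, 6, 5]
After 3 (rotate_left(0, 4, k=2)): [8, 1, 4, 7, 2, 3, 0, 6, 5]
After 4 (swap(2, 4)): [8, 1, 2, 7, 4, 3, 0, 6, 5]
After 5 (swap(2, 8)): [8, 1, 5, 7, 4, 3, 0, 6, 2]
After 6 (swap(8, 0)): [2, 1, 5, 7, 4, 3, 0, 6, 8]
After 7 (swap(2, 0)): [5, 1, 2, 7, 4, 3, 0, 6, 8]
After 8 (swap(0, 6)): [0, 1, 2, 7, 4, 3, 5, 6, 8]
After 9 (swap(6, 7)): [0, 1, 2, 7, 4, 3, 6, 5, 8]
After 10 (swap(7, 3)): [0, 1, 2, 5, 4, 3, 6, 7, 8]
After 11 (swap(5, 3)): [0, 1, 2, 3, 4, 5, 6, 7, 8]

Answer: yes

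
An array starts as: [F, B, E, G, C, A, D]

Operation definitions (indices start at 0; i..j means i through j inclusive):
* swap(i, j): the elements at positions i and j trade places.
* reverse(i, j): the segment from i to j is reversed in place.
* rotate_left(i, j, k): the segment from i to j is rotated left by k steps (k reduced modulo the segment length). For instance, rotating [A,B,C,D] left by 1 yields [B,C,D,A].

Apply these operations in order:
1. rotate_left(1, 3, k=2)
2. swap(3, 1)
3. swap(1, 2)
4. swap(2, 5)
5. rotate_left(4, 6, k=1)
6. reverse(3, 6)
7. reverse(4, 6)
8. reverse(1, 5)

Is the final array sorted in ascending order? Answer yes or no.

After 1 (rotate_left(1, 3, k=2)): [F, G, B, E, C, A, D]
After 2 (swap(3, 1)): [F, E, B, G, C, A, D]
After 3 (swap(1, 2)): [F, B, E, G, C, A, D]
After 4 (swap(2, 5)): [F, B, A, G, C, E, D]
After 5 (rotate_left(4, 6, k=1)): [F, B, A, G, E, D, C]
After 6 (reverse(3, 6)): [F, B, A, C, D, E, G]
After 7 (reverse(4, 6)): [F, B, A, C, G, E, D]
After 8 (reverse(1, 5)): [F, E, G, C, A, B, D]

Answer: no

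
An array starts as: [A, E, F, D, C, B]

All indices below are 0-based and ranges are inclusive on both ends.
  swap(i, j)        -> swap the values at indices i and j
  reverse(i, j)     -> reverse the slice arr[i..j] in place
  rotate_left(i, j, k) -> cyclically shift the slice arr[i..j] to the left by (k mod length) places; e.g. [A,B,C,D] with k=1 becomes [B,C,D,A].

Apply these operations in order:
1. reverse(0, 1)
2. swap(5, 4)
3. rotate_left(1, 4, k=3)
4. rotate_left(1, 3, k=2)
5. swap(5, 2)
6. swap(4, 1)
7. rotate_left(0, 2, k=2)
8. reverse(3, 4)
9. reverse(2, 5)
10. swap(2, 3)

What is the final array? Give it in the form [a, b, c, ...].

After 1 (reverse(0, 1)): [E, A, F, D, C, B]
After 2 (swap(5, 4)): [E, A, F, D, B, C]
After 3 (rotate_left(1, 4, k=3)): [E, B, A, F, D, C]
After 4 (rotate_left(1, 3, k=2)): [E, F, B, A, D, C]
After 5 (swap(5, 2)): [E, F, C, A, D, B]
After 6 (swap(4, 1)): [E, D, C, A, F, B]
After 7 (rotate_left(0, 2, k=2)): [C, E, D, A, F, B]
After 8 (reverse(3, 4)): [C, E, D, F, A, B]
After 9 (reverse(2, 5)): [C, E, B, A, F, D]
After 10 (swap(2, 3)): [C, E, A, B, F, D]

Answer: [C, E, A, B, F, D]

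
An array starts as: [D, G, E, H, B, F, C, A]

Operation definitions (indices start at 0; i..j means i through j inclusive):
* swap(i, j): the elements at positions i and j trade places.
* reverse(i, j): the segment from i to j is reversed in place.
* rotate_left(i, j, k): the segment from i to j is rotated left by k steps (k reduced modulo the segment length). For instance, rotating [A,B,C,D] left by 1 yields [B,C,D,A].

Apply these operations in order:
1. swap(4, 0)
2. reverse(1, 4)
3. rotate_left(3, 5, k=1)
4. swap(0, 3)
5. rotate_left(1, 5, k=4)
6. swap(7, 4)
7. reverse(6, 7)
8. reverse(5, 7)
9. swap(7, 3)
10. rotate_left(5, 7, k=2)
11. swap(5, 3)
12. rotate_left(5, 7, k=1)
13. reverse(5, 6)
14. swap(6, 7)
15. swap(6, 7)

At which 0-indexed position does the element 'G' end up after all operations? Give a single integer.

After 1 (swap(4, 0)): [B, G, E, H, D, F, C, A]
After 2 (reverse(1, 4)): [B, D, H, E, G, F, C, A]
After 3 (rotate_left(3, 5, k=1)): [B, D, H, G, F, E, C, A]
After 4 (swap(0, 3)): [G, D, H, B, F, E, C, A]
After 5 (rotate_left(1, 5, k=4)): [G, E, D, H, B, F, C, A]
After 6 (swap(7, 4)): [G, E, D, H, A, F, C, B]
After 7 (reverse(6, 7)): [G, E, D, H, A, F, B, C]
After 8 (reverse(5, 7)): [G, E, D, H, A, C, B, F]
After 9 (swap(7, 3)): [G, E, D, F, A, C, B, H]
After 10 (rotate_left(5, 7, k=2)): [G, E, D, F, A, H, C, B]
After 11 (swap(5, 3)): [G, E, D, H, A, F, C, B]
After 12 (rotate_left(5, 7, k=1)): [G, E, D, H, A, C, B, F]
After 13 (reverse(5, 6)): [G, E, D, H, A, B, C, F]
After 14 (swap(6, 7)): [G, E, D, H, A, B, F, C]
After 15 (swap(6, 7)): [G, E, D, H, A, B, C, F]

Answer: 0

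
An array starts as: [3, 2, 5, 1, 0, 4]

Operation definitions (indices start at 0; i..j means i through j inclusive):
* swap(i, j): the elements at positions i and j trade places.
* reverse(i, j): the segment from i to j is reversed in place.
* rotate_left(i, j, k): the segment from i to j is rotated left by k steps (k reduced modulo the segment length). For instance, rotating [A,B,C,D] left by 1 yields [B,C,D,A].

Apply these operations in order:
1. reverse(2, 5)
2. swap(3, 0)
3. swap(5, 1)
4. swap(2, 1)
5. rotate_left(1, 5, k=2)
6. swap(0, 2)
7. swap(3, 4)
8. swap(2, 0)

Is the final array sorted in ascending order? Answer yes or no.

After 1 (reverse(2, 5)): [3, 2, 4, 0, 1, 5]
After 2 (swap(3, 0)): [0, 2, 4, 3, 1, 5]
After 3 (swap(5, 1)): [0, 5, 4, 3, 1, 2]
After 4 (swap(2, 1)): [0, 4, 5, 3, 1, 2]
After 5 (rotate_left(1, 5, k=2)): [0, 3, 1, 2, 4, 5]
After 6 (swap(0, 2)): [1, 3, 0, 2, 4, 5]
After 7 (swap(3, 4)): [1, 3, 0, 4, 2, 5]
After 8 (swap(2, 0)): [0, 3, 1, 4, 2, 5]

Answer: no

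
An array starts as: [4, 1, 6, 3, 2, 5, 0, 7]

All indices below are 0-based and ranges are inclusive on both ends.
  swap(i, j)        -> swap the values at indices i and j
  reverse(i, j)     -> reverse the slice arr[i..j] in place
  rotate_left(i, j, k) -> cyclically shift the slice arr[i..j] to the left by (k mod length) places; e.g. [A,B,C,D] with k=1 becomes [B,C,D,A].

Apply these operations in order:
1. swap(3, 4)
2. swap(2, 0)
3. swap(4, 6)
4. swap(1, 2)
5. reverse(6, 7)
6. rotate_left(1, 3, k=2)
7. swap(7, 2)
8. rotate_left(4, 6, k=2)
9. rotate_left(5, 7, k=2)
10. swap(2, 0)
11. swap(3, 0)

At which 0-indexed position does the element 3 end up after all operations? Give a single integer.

Answer: 3

Derivation:
After 1 (swap(3, 4)): [4, 1, 6, 2, 3, 5, 0, 7]
After 2 (swap(2, 0)): [6, 1, 4, 2, 3, 5, 0, 7]
After 3 (swap(4, 6)): [6, 1, 4, 2, 0, 5, 3, 7]
After 4 (swap(1, 2)): [6, 4, 1, 2, 0, 5, 3, 7]
After 5 (reverse(6, 7)): [6, 4, 1, 2, 0, 5, 7, 3]
After 6 (rotate_left(1, 3, k=2)): [6, 2, 4, 1, 0, 5, 7, 3]
After 7 (swap(7, 2)): [6, 2, 3, 1, 0, 5, 7, 4]
After 8 (rotate_left(4, 6, k=2)): [6, 2, 3, 1, 7, 0, 5, 4]
After 9 (rotate_left(5, 7, k=2)): [6, 2, 3, 1, 7, 4, 0, 5]
After 10 (swap(2, 0)): [3, 2, 6, 1, 7, 4, 0, 5]
After 11 (swap(3, 0)): [1, 2, 6, 3, 7, 4, 0, 5]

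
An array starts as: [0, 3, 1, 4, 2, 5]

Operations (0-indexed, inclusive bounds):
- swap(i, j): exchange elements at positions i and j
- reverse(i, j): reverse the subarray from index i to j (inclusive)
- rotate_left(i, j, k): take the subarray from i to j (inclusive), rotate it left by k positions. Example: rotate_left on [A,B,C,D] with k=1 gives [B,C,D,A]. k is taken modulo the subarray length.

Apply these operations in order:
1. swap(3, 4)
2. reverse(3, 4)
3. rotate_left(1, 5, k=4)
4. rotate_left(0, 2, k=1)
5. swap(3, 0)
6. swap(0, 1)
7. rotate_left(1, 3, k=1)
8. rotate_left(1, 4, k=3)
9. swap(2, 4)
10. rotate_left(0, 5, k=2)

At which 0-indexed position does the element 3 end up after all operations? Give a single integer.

After 1 (swap(3, 4)): [0, 3, 1, 2, 4, 5]
After 2 (reverse(3, 4)): [0, 3, 1, 4, 2, 5]
After 3 (rotate_left(1, 5, k=4)): [0, 5, 3, 1, 4, 2]
After 4 (rotate_left(0, 2, k=1)): [5, 3, 0, 1, 4, 2]
After 5 (swap(3, 0)): [1, 3, 0, 5, 4, 2]
After 6 (swap(0, 1)): [3, 1, 0, 5, 4, 2]
After 7 (rotate_left(1, 3, k=1)): [3, 0, 5, 1, 4, 2]
After 8 (rotate_left(1, 4, k=3)): [3, 4, 0, 5, 1, 2]
After 9 (swap(2, 4)): [3, 4, 1, 5, 0, 2]
After 10 (rotate_left(0, 5, k=2)): [1, 5, 0, 2, 3, 4]

Answer: 4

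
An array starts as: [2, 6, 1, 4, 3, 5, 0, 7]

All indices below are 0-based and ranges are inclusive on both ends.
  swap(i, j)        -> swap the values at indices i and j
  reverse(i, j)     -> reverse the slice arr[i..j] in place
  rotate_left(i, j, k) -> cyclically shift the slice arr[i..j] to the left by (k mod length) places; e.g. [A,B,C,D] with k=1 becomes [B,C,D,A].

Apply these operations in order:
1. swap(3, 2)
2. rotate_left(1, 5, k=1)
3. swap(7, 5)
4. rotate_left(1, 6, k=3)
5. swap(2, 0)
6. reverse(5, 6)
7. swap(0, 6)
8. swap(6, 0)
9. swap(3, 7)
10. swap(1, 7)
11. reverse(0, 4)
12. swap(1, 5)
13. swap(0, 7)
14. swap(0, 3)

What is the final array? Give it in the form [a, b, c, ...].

Answer: [0, 3, 2, 5, 7, 6, 1, 4]

Derivation:
After 1 (swap(3, 2)): [2, 6, 4, 1, 3, 5, 0, 7]
After 2 (rotate_left(1, 5, k=1)): [2, 4, 1, 3, 5, 6, 0, 7]
After 3 (swap(7, 5)): [2, 4, 1, 3, 5, 7, 0, 6]
After 4 (rotate_left(1, 6, k=3)): [2, 5, 7, 0, 4, 1, 3, 6]
After 5 (swap(2, 0)): [7, 5, 2, 0, 4, 1, 3, 6]
After 6 (reverse(5, 6)): [7, 5, 2, 0, 4, 3, 1, 6]
After 7 (swap(0, 6)): [1, 5, 2, 0, 4, 3, 7, 6]
After 8 (swap(6, 0)): [7, 5, 2, 0, 4, 3, 1, 6]
After 9 (swap(3, 7)): [7, 5, 2, 6, 4, 3, 1, 0]
After 10 (swap(1, 7)): [7, 0, 2, 6, 4, 3, 1, 5]
After 11 (reverse(0, 4)): [4, 6, 2, 0, 7, 3, 1, 5]
After 12 (swap(1, 5)): [4, 3, 2, 0, 7, 6, 1, 5]
After 13 (swap(0, 7)): [5, 3, 2, 0, 7, 6, 1, 4]
After 14 (swap(0, 3)): [0, 3, 2, 5, 7, 6, 1, 4]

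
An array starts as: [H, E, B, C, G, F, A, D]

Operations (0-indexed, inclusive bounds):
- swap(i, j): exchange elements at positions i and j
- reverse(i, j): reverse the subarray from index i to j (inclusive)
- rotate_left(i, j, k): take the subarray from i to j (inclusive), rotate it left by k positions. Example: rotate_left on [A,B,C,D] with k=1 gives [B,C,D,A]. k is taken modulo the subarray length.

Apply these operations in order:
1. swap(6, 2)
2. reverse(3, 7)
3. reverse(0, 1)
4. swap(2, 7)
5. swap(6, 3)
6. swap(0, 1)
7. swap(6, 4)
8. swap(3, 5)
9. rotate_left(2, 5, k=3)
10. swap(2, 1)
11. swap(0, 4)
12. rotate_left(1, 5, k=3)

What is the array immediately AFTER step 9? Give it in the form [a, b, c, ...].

After 1 (swap(6, 2)): [H, E, A, C, G, F, B, D]
After 2 (reverse(3, 7)): [H, E, A, D, B, F, G, C]
After 3 (reverse(0, 1)): [E, H, A, D, B, F, G, C]
After 4 (swap(2, 7)): [E, H, C, D, B, F, G, A]
After 5 (swap(6, 3)): [E, H, C, G, B, F, D, A]
After 6 (swap(0, 1)): [H, E, C, G, B, F, D, A]
After 7 (swap(6, 4)): [H, E, C, G, D, F, B, A]
After 8 (swap(3, 5)): [H, E, C, F, D, G, B, A]
After 9 (rotate_left(2, 5, k=3)): [H, E, G, C, F, D, B, A]

Answer: [H, E, G, C, F, D, B, A]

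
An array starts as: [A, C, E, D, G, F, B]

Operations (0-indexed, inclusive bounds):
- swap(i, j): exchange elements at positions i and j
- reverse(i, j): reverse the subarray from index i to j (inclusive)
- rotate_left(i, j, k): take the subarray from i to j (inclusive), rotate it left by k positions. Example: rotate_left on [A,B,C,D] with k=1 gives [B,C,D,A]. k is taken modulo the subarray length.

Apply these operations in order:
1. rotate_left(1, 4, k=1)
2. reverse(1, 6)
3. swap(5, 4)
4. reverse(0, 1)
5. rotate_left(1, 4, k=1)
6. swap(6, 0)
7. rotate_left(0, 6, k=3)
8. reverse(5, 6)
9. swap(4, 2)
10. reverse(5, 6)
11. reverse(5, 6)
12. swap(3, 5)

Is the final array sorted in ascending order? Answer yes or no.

Answer: no

Derivation:
After 1 (rotate_left(1, 4, k=1)): [A, E, D, G, C, F, B]
After 2 (reverse(1, 6)): [A, B, F, C, G, D, E]
After 3 (swap(5, 4)): [A, B, F, C, D, G, E]
After 4 (reverse(0, 1)): [B, A, F, C, D, G, E]
After 5 (rotate_left(1, 4, k=1)): [B, F, C, D, A, G, E]
After 6 (swap(6, 0)): [E, F, C, D, A, G, B]
After 7 (rotate_left(0, 6, k=3)): [D, A, G, B, E, F, C]
After 8 (reverse(5, 6)): [D, A, G, B, E, C, F]
After 9 (swap(4, 2)): [D, A, E, B, G, C, F]
After 10 (reverse(5, 6)): [D, A, E, B, G, F, C]
After 11 (reverse(5, 6)): [D, A, E, B, G, C, F]
After 12 (swap(3, 5)): [D, A, E, C, G, B, F]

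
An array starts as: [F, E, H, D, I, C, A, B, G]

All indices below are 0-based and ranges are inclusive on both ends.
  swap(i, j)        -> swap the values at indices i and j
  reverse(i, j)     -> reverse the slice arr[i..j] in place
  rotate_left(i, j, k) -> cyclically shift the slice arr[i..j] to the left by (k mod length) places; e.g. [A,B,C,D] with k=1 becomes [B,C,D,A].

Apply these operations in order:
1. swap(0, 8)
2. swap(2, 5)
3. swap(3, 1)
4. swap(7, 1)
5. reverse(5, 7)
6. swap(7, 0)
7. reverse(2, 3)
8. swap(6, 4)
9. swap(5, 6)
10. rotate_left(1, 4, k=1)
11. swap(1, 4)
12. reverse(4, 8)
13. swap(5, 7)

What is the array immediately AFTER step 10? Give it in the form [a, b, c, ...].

Answer: [H, E, C, A, B, I, D, G, F]

Derivation:
After 1 (swap(0, 8)): [G, E, H, D, I, C, A, B, F]
After 2 (swap(2, 5)): [G, E, C, D, I, H, A, B, F]
After 3 (swap(3, 1)): [G, D, C, E, I, H, A, B, F]
After 4 (swap(7, 1)): [G, B, C, E, I, H, A, D, F]
After 5 (reverse(5, 7)): [G, B, C, E, I, D, A, H, F]
After 6 (swap(7, 0)): [H, B, C, E, I, D, A, G, F]
After 7 (reverse(2, 3)): [H, B, E, C, I, D, A, G, F]
After 8 (swap(6, 4)): [H, B, E, C, A, D, I, G, F]
After 9 (swap(5, 6)): [H, B, E, C, A, I, D, G, F]
After 10 (rotate_left(1, 4, k=1)): [H, E, C, A, B, I, D, G, F]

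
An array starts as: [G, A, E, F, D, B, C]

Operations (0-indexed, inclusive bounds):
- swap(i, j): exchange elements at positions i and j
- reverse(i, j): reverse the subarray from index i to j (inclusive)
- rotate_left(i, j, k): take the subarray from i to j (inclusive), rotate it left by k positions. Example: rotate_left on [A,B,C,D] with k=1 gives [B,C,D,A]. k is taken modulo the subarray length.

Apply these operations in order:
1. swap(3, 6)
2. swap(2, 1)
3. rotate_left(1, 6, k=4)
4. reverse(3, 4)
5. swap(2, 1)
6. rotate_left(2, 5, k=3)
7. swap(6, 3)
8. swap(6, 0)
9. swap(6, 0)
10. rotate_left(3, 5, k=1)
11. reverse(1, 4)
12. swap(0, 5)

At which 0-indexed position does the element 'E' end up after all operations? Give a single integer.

Answer: 1

Derivation:
After 1 (swap(3, 6)): [G, A, E, C, D, B, F]
After 2 (swap(2, 1)): [G, E, A, C, D, B, F]
After 3 (rotate_left(1, 6, k=4)): [G, B, F, E, A, C, D]
After 4 (reverse(3, 4)): [G, B, F, A, E, C, D]
After 5 (swap(2, 1)): [G, F, B, A, E, C, D]
After 6 (rotate_left(2, 5, k=3)): [G, F, C, B, A, E, D]
After 7 (swap(6, 3)): [G, F, C, D, A, E, B]
After 8 (swap(6, 0)): [B, F, C, D, A, E, G]
After 9 (swap(6, 0)): [G, F, C, D, A, E, B]
After 10 (rotate_left(3, 5, k=1)): [G, F, C, A, E, D, B]
After 11 (reverse(1, 4)): [G, E, A, C, F, D, B]
After 12 (swap(0, 5)): [D, E, A, C, F, G, B]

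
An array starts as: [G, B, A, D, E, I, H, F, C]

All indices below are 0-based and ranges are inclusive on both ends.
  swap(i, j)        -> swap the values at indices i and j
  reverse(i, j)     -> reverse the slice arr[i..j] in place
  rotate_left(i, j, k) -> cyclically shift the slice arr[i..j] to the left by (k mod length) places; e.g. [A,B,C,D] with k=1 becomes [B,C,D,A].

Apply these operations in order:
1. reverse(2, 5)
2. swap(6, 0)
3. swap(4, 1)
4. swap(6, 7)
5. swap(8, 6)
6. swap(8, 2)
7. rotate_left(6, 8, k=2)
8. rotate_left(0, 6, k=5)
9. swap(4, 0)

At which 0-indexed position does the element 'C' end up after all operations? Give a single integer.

Answer: 7

Derivation:
After 1 (reverse(2, 5)): [G, B, I, E, D, A, H, F, C]
After 2 (swap(6, 0)): [H, B, I, E, D, A, G, F, C]
After 3 (swap(4, 1)): [H, D, I, E, B, A, G, F, C]
After 4 (swap(6, 7)): [H, D, I, E, B, A, F, G, C]
After 5 (swap(8, 6)): [H, D, I, E, B, A, C, G, F]
After 6 (swap(8, 2)): [H, D, F, E, B, A, C, G, I]
After 7 (rotate_left(6, 8, k=2)): [H, D, F, E, B, A, I, C, G]
After 8 (rotate_left(0, 6, k=5)): [A, I, H, D, F, E, B, C, G]
After 9 (swap(4, 0)): [F, I, H, D, A, E, B, C, G]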